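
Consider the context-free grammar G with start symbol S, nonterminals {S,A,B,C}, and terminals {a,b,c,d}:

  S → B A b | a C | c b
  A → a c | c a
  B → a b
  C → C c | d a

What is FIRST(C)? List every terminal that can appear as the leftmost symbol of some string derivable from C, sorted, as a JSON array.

Compute FIRST by fixpoint:
[1]
  A via A→a c: +{a}
  A via A→c a: +{c}
  B via B→a b: +{a}
  C via C→d a: +{d}
  S via S→B A b: +{a}
  S via S→c b: +{c}
  S: {a,c}  A: {a,c}  B: {a}  C: {d}
[2] — fixpoint
  S: {a,c}  A: {a,c}  B: {a}  C: {d}

FIRST(C) = ["d"]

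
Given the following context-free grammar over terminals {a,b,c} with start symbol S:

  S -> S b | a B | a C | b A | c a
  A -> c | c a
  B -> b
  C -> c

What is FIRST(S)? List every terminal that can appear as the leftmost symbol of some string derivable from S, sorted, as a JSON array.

FIRST iteration:
pass 1:
  A via A→c: +{c}
  B via B→b: +{b}
  C via C→c: +{c}
  S via S→a B: +{a}
  S via S→b A: +{b}
  S via S→c a: +{c}
  FIRST[S]={a,b,c}  FIRST[A]={c}  FIRST[B]={b}  FIRST[C]={c}
pass 2: done
  FIRST[S]={a,b,c}  FIRST[A]={c}  FIRST[B]={b}  FIRST[C]={c}

FIRST(S) = ["a", "b", "c"]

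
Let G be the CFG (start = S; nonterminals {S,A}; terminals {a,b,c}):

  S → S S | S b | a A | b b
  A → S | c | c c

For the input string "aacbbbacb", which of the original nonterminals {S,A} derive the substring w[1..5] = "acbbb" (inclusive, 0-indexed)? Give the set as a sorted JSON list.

Convert to CNF:
  S -> S S | S T0 | T0 T0 | T1 A
  A -> S S | S T0 | T0 T0 | T1 A | T2 T2 | c
  T0 -> b
  T1 -> a
  T2 -> c

Fill CYK table bottom-up — only the sub-triangle for w[1..5]:
  cell(1,1) a: {T1}  orig:{}
  cell(2,2) c: {A,T2}  orig:{A}
  cell(3,3) b: {T0}  orig:{}
  cell(4,4) b: {T0}  orig:{}
  cell(5,5) b: {T0}  orig:{}
  cell(1,2) ac: {A,S}
  cell(2,3) cb: ∅
  cell(3,4) bb: {A,S}
  cell(4,5) bb: {A,S}
  cell(1,3) acb: {A,S}
  cell(2,4) cbb: ∅
  cell(3,5) bbb: {A,S}
  cell(1,4) acbb: {A,S}
  cell(2,5) cbbb: ∅
  cell(1,5) acbbb: {A,S}

Original NTs in T[1,5] deriving "acbbb": ["A", "S"]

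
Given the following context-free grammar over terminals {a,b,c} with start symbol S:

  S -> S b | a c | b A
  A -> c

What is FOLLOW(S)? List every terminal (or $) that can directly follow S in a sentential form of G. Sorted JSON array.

FIRST sets, iterate to fixpoint:
[1]
  A via A→c: +{c}
  S via S→a c: +{a}
  S via S→b A: +{b}
  FIRST(S)={a,b}  FIRST(A)={c}
[2] — fixpoint
  FIRST(S)={a,b}  FIRST(A)={c}

FOLLOW sets:
seed FOLLOW(S) with $
pass 1:
  S→S b: FOLLOW(S) ⊇ FIRST(b) = {b}; new: +{b}
  S→b A: FOLLOW(A) ⊇ FOLLOW(S) ⊇ {$,b}; new: +{$,b}
  FOLLOW[S]={$,b}  FOLLOW[A]={$,b}
pass 2: (no change)
  FOLLOW[S]={$,b}  FOLLOW[A]={$,b}

FOLLOW(S) = ["$", "b"]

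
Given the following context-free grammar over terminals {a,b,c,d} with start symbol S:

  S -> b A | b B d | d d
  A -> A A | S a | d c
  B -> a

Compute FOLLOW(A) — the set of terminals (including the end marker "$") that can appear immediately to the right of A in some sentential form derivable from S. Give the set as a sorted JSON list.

FIRST iteration:
[1]
  A via A→d c: +{d}
  B via B→a: +{a}
  S via S→b A: +{b}
  S via S→d d: +{d}
  FIRST(S)={b,d}  FIRST(A)={d}  FIRST(B)={a}
[2]
  A via A→S a: +{b}
  FIRST(S)={b,d}  FIRST(A)={b,d}  FIRST(B)={a}
[3] — fixpoint
  FIRST(S)={b,d}  FIRST(A)={b,d}  FIRST(B)={a}

FOLLOW iteration:
seed FOLLOW(S) with $
iter 1:
  A→A A: FOLLOW(A) ⊇ FIRST(A) = {b,d}; new: +{b,d}
  A→S a: FOLLOW(S) ⊇ FIRST(a) = {a}; new: +{a}
  S→b A: FOLLOW(A) ⊇ FOLLOW(S) ⊇ {$,a}; new: +{$,a}
  S→b B d: FOLLOW(B) ⊇ FIRST(d) = {d}; new: +{d}
  S: {$,a}  A: {$,a,b,d}  B: {d}
iter 2: (no change)
  S: {$,a}  A: {$,a,b,d}  B: {d}

FOLLOW(A) = ["$", "a", "b", "d"]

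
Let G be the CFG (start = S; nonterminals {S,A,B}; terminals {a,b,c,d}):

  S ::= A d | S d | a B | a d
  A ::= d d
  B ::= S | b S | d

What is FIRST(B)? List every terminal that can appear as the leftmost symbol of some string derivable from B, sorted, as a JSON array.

FIRST sets, iterate to fixpoint:
round 1:
  A via A→d d: +{d}
  B via B→b S: +{b}
  B via B→d: +{d}
  S via S→A d: +{d}
  S via S→a B: +{a}
  S: {a,d}  A: {d}  B: {b,d}
round 2:
  B via B→S: +{a}
  S: {a,d}  A: {d}  B: {a,b,d}
round 3: (stable)
  S: {a,d}  A: {d}  B: {a,b,d}

FIRST(B) = ["a", "b", "d"]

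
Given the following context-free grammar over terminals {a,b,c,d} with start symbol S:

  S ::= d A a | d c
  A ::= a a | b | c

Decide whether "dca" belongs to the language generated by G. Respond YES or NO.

Convert to CNF:
  S -> T1 T2 | T1 X3
  A -> T0 T0 | b | c
  T0 -> a
  T1 -> d
  T2 -> c
  X3 -> A T0

CYK table (by increasing span):
  cell(0,0) d: {T1}  orig:{}
  cell(1,1) c: {A,T2}  orig:{A}
  cell(2,2) a: {T0}  orig:{}
  cell(0,1) dc: {S}
  cell(1,2) ca: {X3}  orig:{}
  cell(0,2) dca: {S}

S ∈ T[0,2] ⇒ YES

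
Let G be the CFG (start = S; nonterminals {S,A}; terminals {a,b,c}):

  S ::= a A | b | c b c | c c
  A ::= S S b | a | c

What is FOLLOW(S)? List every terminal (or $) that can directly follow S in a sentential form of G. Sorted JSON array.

FIRST sets, iterate to fixpoint:
pass 1:
  A via A→a: +{a}
  A via A→c: +{c}
  S via S→a A: +{a}
  S via S→b: +{b}
  S via S→c b c: +{c}
  FIRST(S)={a,b,c}  FIRST(A)={a,c}
pass 2:
  A via A→S S b: +{b}
  FIRST(S)={a,b,c}  FIRST(A)={a,b,c}
pass 3: (no change)
  FIRST(S)={a,b,c}  FIRST(A)={a,b,c}

FOLLOW iteration:
initialize: $ ∈ FOLLOW(S)
iter 1:
  A→S S b: FOLLOW(S) ⊇ FIRST(S) = {a,b,c}; new: +{a,b,c}
  S→a A: FOLLOW(A) ⊇ FOLLOW(S) ⊇ {$,a,b,c}; new: +{$,a,b,c}
  FOLLOW[S]={$,a,b,c}  FOLLOW[A]={$,a,b,c}
iter 2: done
  FOLLOW[S]={$,a,b,c}  FOLLOW[A]={$,a,b,c}

FOLLOW(S) = ["$", "a", "b", "c"]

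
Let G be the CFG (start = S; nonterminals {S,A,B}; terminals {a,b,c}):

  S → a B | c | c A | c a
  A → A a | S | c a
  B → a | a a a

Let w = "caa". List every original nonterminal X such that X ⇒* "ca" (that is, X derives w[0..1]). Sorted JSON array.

Convert to CNF:
  S -> T0 B | T1 A | T1 T0 | c
  A -> A T0 | T0 B | T1 A | T1 T0 | c
  B -> T0 X2 | a
  T0 -> a
  T1 -> c
  X2 -> T0 T0

Fill CYK table bottom-up, restricted to cells inside w[0..1]:
  T[0,0] 'c' = {A,S,T1}  orig:{A,S}
  T[1,1] 'a' = {B,T0}  orig:{B}
  T[0,1] 'ca' = {A,S}

Original NTs in T[0,1] deriving "ca": ["A", "S"]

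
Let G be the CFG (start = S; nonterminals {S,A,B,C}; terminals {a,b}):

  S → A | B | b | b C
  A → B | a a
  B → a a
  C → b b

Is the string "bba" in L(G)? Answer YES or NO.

Convert to CNF:
  S -> T0 T0 | T1 C | b
  A -> T0 T0
  B -> T0 T0
  C -> T1 T1
  T0 -> a
  T1 -> b

CYK fill:
  cell(0,0) b: {S,T1}  orig:{S}
  cell(1,1) b: {S,T1}  orig:{S}
  cell(2,2) a: {T0}  orig:{}
  cell(0,1) bb: {C}
  cell(1,2) ba: ∅
  cell(0,2) bba: ∅

S ∉ T[0,2] ⇒ NO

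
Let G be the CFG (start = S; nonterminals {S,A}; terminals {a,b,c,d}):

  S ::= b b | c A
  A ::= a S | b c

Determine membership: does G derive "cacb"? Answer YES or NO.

Convert to CNF:
  S -> T1 T1 | T2 A
  A -> T0 S | T1 T2
  T0 -> a
  T1 -> b
  T2 -> c

Fill CYK table bottom-up:
  cell(0,0) c: {T2}  orig:{}
  cell(1,1) a: {T0}  orig:{}
  cell(2,2) c: {T2}  orig:{}
  cell(3,3) b: {T1}  orig:{}
  cell(0,1) ca: ∅
  cell(1,2) ac: ∅
  cell(2,3) cb: ∅
  cell(0,2) cac: ∅
  cell(1,3) acb: ∅
  cell(0,3) cacb: ∅

S ∉ T[0,3] ⇒ NO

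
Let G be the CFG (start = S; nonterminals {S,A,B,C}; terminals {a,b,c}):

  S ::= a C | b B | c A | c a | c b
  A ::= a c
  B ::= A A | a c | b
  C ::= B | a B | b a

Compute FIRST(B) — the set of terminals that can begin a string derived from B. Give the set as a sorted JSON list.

Compute FIRST by fixpoint:
iter 1:
  A via A→a c: +{a}
  B via B→A A: +{a}
  B via B→b: +{b}
  C via C→B: +{a,b}
  S via S→a C: +{a}
  S via S→b B: +{b}
  S via S→c A: +{c}
  FIRST(S)={a,b,c}  FIRST(A)={a}  FIRST(B)={a,b}  FIRST(C)={a,b}
iter 2: — fixpoint
  FIRST(S)={a,b,c}  FIRST(A)={a}  FIRST(B)={a,b}  FIRST(C)={a,b}

FIRST(B) = ["a", "b"]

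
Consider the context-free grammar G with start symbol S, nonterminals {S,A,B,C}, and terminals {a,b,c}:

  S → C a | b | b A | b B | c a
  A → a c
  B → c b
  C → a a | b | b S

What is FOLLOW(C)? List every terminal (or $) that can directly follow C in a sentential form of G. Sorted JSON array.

FIRST iteration:
round 1:
  A via A→a c: +{a}
  B via B→c b: +{c}
  C via C→a a: +{a}
  C via C→b: +{b}
  S via S→C a: +{a,b}
  S via S→c a: +{c}
  FIRST[S]={a,b,c}  FIRST[A]={a}  FIRST[B]={c}  FIRST[C]={a,b}
round 2: (no change)
  FIRST[S]={a,b,c}  FIRST[A]={a}  FIRST[B]={c}  FIRST[C]={a,b}

FOLLOW iteration:
seed FOLLOW(S) with $
round 1:
  S→C a: FOLLOW(C) ⊇ FIRST(a) = {a}; new: +{a}
  S→b A: FOLLOW(A) ⊇ FOLLOW(S) ⊇ {$}; new: +{$}
  S→b B: FOLLOW(B) ⊇ FOLLOW(S) ⊇ {$}; new: +{$}
  FOLLOW(S)={$}  FOLLOW(A)={$}  FOLLOW(B)={$}  FOLLOW(C)={a}
round 2:
  C→b S: FOLLOW(S) ⊇ FOLLOW(C) ⊇ {a}; new: +{a}
  S→b A: FOLLOW(A) ⊇ FOLLOW(S) ⊇ {$,a}; new: +{a}
  S→b B: FOLLOW(B) ⊇ FOLLOW(S) ⊇ {$,a}; new: +{a}
  FOLLOW(S)={$,a}  FOLLOW(A)={$,a}  FOLLOW(B)={$,a}  FOLLOW(C)={a}
round 3: — fixpoint
  FOLLOW(S)={$,a}  FOLLOW(A)={$,a}  FOLLOW(B)={$,a}  FOLLOW(C)={a}

FOLLOW(C) = ["a"]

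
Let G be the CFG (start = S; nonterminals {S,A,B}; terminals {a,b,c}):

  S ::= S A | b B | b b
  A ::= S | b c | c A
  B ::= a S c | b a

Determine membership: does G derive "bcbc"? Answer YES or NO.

CNF form of G:
  S -> S A | T0 B | T0 T0
  A -> S A | T0 B | T0 T0 | T0 T1 | T1 A
  B -> T0 T2 | T2 X3
  T0 -> b
  T1 -> c
  T2 -> a
  X3 -> S T1

CYK table (by increasing span):
  T[0,0] 'b' = {T0}  orig:{}
  T[1,1] 'c' = {T1}  orig:{}
  T[2,2] 'b' = {T0}  orig:{}
  T[3,3] 'c' = {T1}  orig:{}
  T[0,1] 'bc' = {A}
  T[1,2] 'cb' = ∅
  T[2,3] 'bc' = {A}
  T[0,2] 'bcb' = ∅
  T[1,3] 'cbc' = {A}
  T[0,3] 'bcbc' = ∅

S ∉ T[0,3] ⇒ NO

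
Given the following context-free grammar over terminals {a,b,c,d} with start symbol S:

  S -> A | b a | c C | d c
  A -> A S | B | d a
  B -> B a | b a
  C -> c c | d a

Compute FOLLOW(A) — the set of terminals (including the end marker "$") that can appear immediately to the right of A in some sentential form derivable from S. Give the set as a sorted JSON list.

FIRST sets, iterate to fixpoint:
round 1:
  A via A→d a: +{d}
  B via B→b a: +{b}
  C via C→c c: +{c}
  C via C→d a: +{d}
  S via S→A: +{d}
  S via S→b a: +{b}
  S via S→c C: +{c}
  FIRST[S]={b,c,d}  FIRST[A]={d}  FIRST[B]={b}  FIRST[C]={c,d}
round 2:
  A via A→B: +{b}
  FIRST[S]={b,c,d}  FIRST[A]={b,d}  FIRST[B]={b}  FIRST[C]={c,d}
round 3: — fixpoint
  FIRST[S]={b,c,d}  FIRST[A]={b,d}  FIRST[B]={b}  FIRST[C]={c,d}

Compute FOLLOW by fixpoint:
seed FOLLOW(S) with $
pass 1:
  A→A S: FOLLOW(A) ⊇ FIRST(S) = {b,c,d}; new: +{b,c,d}
  A→A S: FOLLOW(S) ⊇ FOLLOW(A) ⊇ {b,c,d}; new: +{b,c,d}
  A→B: FOLLOW(B) ⊇ FOLLOW(A) ⊇ {b,c,d}; new: +{b,c,d}
  B→B a: FOLLOW(B) ⊇ FIRST(a) = {a}; new: +{a}
  S→A: FOLLOW(A) ⊇ FOLLOW(S) ⊇ {$,b,c,d}; new: +{$}
  S→c C: FOLLOW(C) ⊇ FOLLOW(S) ⊇ {$,b,c,d}; new: +{$,b,c,d}
  S: {$,b,c,d}  A: {$,b,c,d}  B: {a,b,c,d}  C: {$,b,c,d}
pass 2:
  A→B: FOLLOW(B) ⊇ FOLLOW(A) ⊇ {$,b,c,d}; new: +{$}
  S: {$,b,c,d}  A: {$,b,c,d}  B: {$,a,b,c,d}  C: {$,b,c,d}
pass 3: (no change)
  S: {$,b,c,d}  A: {$,b,c,d}  B: {$,a,b,c,d}  C: {$,b,c,d}

FOLLOW(A) = ["$", "b", "c", "d"]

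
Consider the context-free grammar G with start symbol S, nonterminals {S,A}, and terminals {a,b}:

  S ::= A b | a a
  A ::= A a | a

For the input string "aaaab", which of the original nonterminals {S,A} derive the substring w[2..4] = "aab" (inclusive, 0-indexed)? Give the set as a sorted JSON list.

CNF form of G:
  S -> A T1 | T0 T0
  A -> A T0 | a
  T0 -> a
  T1 -> b

CYK fill — only the sub-triangle for w[2..4]:
  cell(2,2) a: {A,T0}  orig:{A}
  cell(3,3) a: {A,T0}  orig:{A}
  cell(4,4) b: {T1}  orig:{}
  cell(2,3) aa: {A,S}
  cell(3,4) ab: {S}
  cell(2,4) aab: {S}

Original NTs in T[2,4] deriving "aab": ["S"]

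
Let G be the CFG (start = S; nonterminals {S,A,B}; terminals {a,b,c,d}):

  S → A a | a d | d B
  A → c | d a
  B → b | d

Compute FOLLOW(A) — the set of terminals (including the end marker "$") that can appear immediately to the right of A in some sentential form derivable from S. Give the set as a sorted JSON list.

FIRST iteration:
iter 1:
  A via A→c: +{c}
  A via A→d a: +{d}
  B via B→b: +{b}
  B via B→d: +{d}
  S via S→A a: +{c,d}
  S via S→a d: +{a}
  S: {a,c,d}  A: {c,d}  B: {b,d}
iter 2: done
  S: {a,c,d}  A: {c,d}  B: {b,d}

FOLLOW sets:
FOLLOW(S) := {$}
[1]
  S→A a: FOLLOW(A) ⊇ FIRST(a) = {a}; new: +{a}
  S→d B: FOLLOW(B) ⊇ FOLLOW(S) ⊇ {$}; new: +{$}
  FOLLOW(S)={$}  FOLLOW(A)={a}  FOLLOW(B)={$}
[2] (no change)
  FOLLOW(S)={$}  FOLLOW(A)={a}  FOLLOW(B)={$}

FOLLOW(A) = ["a"]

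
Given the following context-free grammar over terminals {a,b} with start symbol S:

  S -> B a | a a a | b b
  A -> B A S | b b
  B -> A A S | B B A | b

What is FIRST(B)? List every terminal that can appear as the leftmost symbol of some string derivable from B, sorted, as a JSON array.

Compute FIRST by fixpoint:
iter 1:
  A via A→b b: +{b}
  B via B→A A S: +{b}
  S via S→B a: +{b}
  S via S→a a a: +{a}
  S: {a,b}  A: {b}  B: {b}
iter 2: (stable)
  S: {a,b}  A: {b}  B: {b}

FIRST(B) = ["b"]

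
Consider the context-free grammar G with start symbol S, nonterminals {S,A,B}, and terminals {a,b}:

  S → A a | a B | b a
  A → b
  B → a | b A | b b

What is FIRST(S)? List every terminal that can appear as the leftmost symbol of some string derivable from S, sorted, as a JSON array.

FIRST iteration:
round 1:
  A via A→b: +{b}
  B via B→a: +{a}
  B via B→b A: +{b}
  S via S→A a: +{b}
  S via S→a B: +{a}
  FIRST(S)={a,b}  FIRST(A)={b}  FIRST(B)={a,b}
round 2: (no change)
  FIRST(S)={a,b}  FIRST(A)={b}  FIRST(B)={a,b}

FIRST(S) = ["a", "b"]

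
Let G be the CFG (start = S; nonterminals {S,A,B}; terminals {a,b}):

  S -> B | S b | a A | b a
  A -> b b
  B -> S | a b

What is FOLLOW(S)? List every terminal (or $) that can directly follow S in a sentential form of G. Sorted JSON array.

Compute FIRST by fixpoint:
[1]
  A via A→b b: +{b}
  B via B→a b: +{a}
  S via S→B: +{a}
  S via S→b a: +{b}
  S: {a,b}  A: {b}  B: {a}
[2]
  B via B→S: +{b}
  S: {a,b}  A: {b}  B: {a,b}
[3] — fixpoint
  S: {a,b}  A: {b}  B: {a,b}

Compute FOLLOW by fixpoint:
initialize: $ ∈ FOLLOW(S)
[1]
  S→B: FOLLOW(B) ⊇ FOLLOW(S) ⊇ {$}; new: +{$}
  S→S b: FOLLOW(S) ⊇ FIRST(b) = {b}; new: +{b}
  S→a A: FOLLOW(A) ⊇ FOLLOW(S) ⊇ {$,b}; new: +{$,b}
  FOLLOW[S]={$,b}  FOLLOW[A]={$,b}  FOLLOW[B]={$}
[2]
  S→B: FOLLOW(B) ⊇ FOLLOW(S) ⊇ {$,b}; new: +{b}
  FOLLOW[S]={$,b}  FOLLOW[A]={$,b}  FOLLOW[B]={$,b}
[3] done
  FOLLOW[S]={$,b}  FOLLOW[A]={$,b}  FOLLOW[B]={$,b}

FOLLOW(S) = ["$", "b"]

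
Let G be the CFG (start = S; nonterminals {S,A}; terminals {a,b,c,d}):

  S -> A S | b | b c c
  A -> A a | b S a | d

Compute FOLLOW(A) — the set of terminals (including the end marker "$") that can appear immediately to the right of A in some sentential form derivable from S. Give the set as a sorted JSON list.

FIRST iteration:
round 1:
  A via A→b S a: +{b}
  A via A→d: +{d}
  S via S→A S: +{b,d}
  S: {b,d}  A: {b,d}
round 2: done
  S: {b,d}  A: {b,d}

FOLLOW sets:
seed FOLLOW(S) with $
pass 1:
  A→A a: FOLLOW(A) ⊇ FIRST(a) = {a}; new: +{a}
  A→b S a: FOLLOW(S) ⊇ FIRST(a) = {a}; new: +{a}
  S→A S: FOLLOW(A) ⊇ FIRST(S) = {b,d}; new: +{b,d}
  S: {$,a}  A: {a,b,d}
pass 2: done
  S: {$,a}  A: {a,b,d}

FOLLOW(A) = ["a", "b", "d"]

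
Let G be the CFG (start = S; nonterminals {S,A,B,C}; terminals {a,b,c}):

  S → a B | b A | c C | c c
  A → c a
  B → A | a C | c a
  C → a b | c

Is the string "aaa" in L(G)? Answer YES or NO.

CNF form of G:
  S -> T0 C | T0 T0 | T1 B | T2 A
  A -> T0 T1
  B -> T0 T1 | T1 C
  C -> T1 T2 | c
  T0 -> c
  T1 -> a
  T2 -> b

Fill CYK table bottom-up:
  [0..0]={T1}  "a"  orig:{}
  [1..1]={T1}  "a"  orig:{}
  [2..2]={T1}  "a"  orig:{}
  [0..1]=∅  "aa"
  [1..2]=∅  "aa"
  [0..2]=∅  "aaa"

S ∉ T[0,2] ⇒ NO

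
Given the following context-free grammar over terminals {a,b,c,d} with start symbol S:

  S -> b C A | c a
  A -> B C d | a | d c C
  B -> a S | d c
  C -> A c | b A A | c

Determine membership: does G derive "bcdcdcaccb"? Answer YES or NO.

CNF form of G:
  S -> T1 T2 | T3 X7
  A -> B X4 | T0 X5 | a
  B -> T0 T1 | T2 S
  C -> A T1 | T3 X6 | c
  T0 -> d
  T1 -> c
  T2 -> a
  T3 -> b
  X4 -> C T0
  X5 -> T1 C
  X6 -> A A
  X7 -> C A

CYK fill:
  cell(0,0) b: {T3}  orig:{}
  cell(1,1) c: {C,T1}  orig:{C}
  cell(2,2) d: {T0}  orig:{}
  cell(3,3) c: {C,T1}  orig:{C}
  cell(4,4) d: {T0}  orig:{}
  cell(5,5) c: {C,T1}  orig:{C}
  cell(6,6) a: {A,T2}  orig:{A}
  cell(7,7) c: {C,T1}  orig:{C}
  cell(8,8) c: {C,T1}  orig:{C}
  cell(9,9) b: {T3}  orig:{}
  cell(0,1) bc: ∅
  cell(1,2) cd: {X4}  orig:{}
  cell(2,3) dc: {B}
  cell(3,4) cd: {X4}  orig:{}
  cell(4,5) dc: {B}
  cell(5,6) ca: {S,X7}  orig:{S}
  cell(6,7) ac: {C}
  cell(7,8) cc: {X5}  orig:{}
  cell(8,9) cb: ∅
  cell(0,2) bcd: ∅
  cell(1,3) cdc: ∅
  cell(2,4) dcd: ∅
  cell(3,5) cdc: ∅
  cell(4,6) dca: ∅
  cell(5,7) cac: {X5}  orig:{}
  cell(6,8) acc: ∅
  cell(7,9) ccb: ∅
  cell(0,3) bcdc: ∅
  cell(1,4) cdcd: ∅
  cell(2,5) dcdc: ∅
  cell(3,6) cdca: ∅
  cell(4,7) dcac: {A}
  cell(5,8) cacc: ∅
  cell(6,9) accb: ∅
  cell(0,4) bcdcd: ∅
  cell(1,5) cdcdc: ∅
  cell(2,6) dcdca: ∅
  cell(3,7) cdcac: {X7}  orig:{}
  cell(4,8) dcacc: {C}
  cell(5,9) caccb: ∅
  cell(0,5) bcdcdc: ∅
  cell(1,6) cdcdca: ∅
  cell(2,7) dcdcac: ∅
  cell(3,8) cdcacc: {X5}  orig:{}
  cell(4,9) dcaccb: ∅
  cell(0,6) bcdcdca: ∅
  cell(1,7) cdcdcac: ∅
  cell(2,8) dcdcacc: {A}
  cell(3,9) cdcaccb: ∅
  cell(0,7) bcdcdcac: ∅
  cell(1,8) cdcdcacc: {X7}  orig:{}
  cell(2,9) dcdcaccb: ∅
  cell(0,8) bcdcdcacc: {S}
  cell(1,9) cdcdcaccb: ∅
  cell(0,9) bcdcdcaccb: ∅

S ∉ T[0,9] ⇒ NO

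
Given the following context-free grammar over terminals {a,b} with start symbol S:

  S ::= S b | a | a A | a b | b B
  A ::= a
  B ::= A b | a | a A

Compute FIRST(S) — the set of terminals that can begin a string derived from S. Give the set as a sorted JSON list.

Compute FIRST by fixpoint:
round 1:
  A via A→a: +{a}
  B via B→A b: +{a}
  S via S→a: +{a}
  S via S→b B: +{b}
  FIRST[S]={a,b}  FIRST[A]={a}  FIRST[B]={a}
round 2: — fixpoint
  FIRST[S]={a,b}  FIRST[A]={a}  FIRST[B]={a}

FIRST(S) = ["a", "b"]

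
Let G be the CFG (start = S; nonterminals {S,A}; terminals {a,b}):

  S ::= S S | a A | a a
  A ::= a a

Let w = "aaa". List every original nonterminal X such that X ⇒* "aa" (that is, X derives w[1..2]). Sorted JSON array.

CNF form of G:
  S -> S S | T0 A | T0 T0
  A -> T0 T0
  T0 -> a

CYK table (by increasing span) — only the sub-triangle for w[1..2]:
  T[1,1] 'a' = {T0}  orig:{}
  T[2,2] 'a' = {T0}  orig:{}
  T[1,2] 'aa' = {A,S}

Original NTs in T[1,2] deriving "aa": ["A", "S"]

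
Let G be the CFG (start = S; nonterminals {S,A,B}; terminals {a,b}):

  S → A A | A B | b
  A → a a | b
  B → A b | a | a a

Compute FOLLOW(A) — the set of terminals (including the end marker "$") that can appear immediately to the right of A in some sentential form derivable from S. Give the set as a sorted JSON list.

FIRST iteration:
round 1:
  A via A→a a: +{a}
  A via A→b: +{b}
  B via B→A b: +{a,b}
  S via S→A A: +{a,b}
  FIRST[S]={a,b}  FIRST[A]={a,b}  FIRST[B]={a,b}
round 2: — fixpoint
  FIRST[S]={a,b}  FIRST[A]={a,b}  FIRST[B]={a,b}

FOLLOW iteration:
initialize: $ ∈ FOLLOW(S)
round 1:
  B→A b: FOLLOW(A) ⊇ FIRST(b) = {b}; new: +{b}
  S→A A: FOLLOW(A) ⊇ FIRST(A) = {a,b}; new: +{a}
  S→A A: FOLLOW(A) ⊇ FOLLOW(S) ⊇ {$}; new: +{$}
  S→A B: FOLLOW(B) ⊇ FOLLOW(S) ⊇ {$}; new: +{$}
  S: {$}  A: {$,a,b}  B: {$}
round 2: done
  S: {$}  A: {$,a,b}  B: {$}

FOLLOW(A) = ["$", "a", "b"]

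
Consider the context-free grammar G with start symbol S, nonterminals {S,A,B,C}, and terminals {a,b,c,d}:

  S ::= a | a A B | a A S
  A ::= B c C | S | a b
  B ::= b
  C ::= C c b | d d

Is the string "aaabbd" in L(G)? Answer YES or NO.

CNF form of G:
  S -> T1 X8 | T1 X9 | a
  A -> B X4 | T1 T2 | T1 X5 | T1 X6 | a
  B -> b
  C -> C X7 | T3 T3
  T0 -> c
  T1 -> a
  T2 -> b
  T3 -> d
  X4 -> T0 C
  X5 -> A B
  X6 -> A S
  X7 -> T0 T2
  X8 -> A B
  X9 -> A S

CYK fill:
  cell(0,0) a: {A,S,T1}  orig:{A,S}
  cell(1,1) a: {A,S,T1}  orig:{A,S}
  cell(2,2) a: {A,S,T1}  orig:{A,S}
  cell(3,3) b: {B,T2}  orig:{B}
  cell(4,4) b: {B,T2}  orig:{B}
  cell(5,5) d: {T3}  orig:{}
  cell(0,1) aa: {X6,X9}  orig:{}
  cell(1,2) aa: {X6,X9}  orig:{}
  cell(2,3) ab: {A,X5,X8}  orig:{A}
  cell(3,4) bb: ∅
  cell(4,5) bd: ∅
  cell(0,2) aaa: {A,S}
  cell(1,3) aab: {A,S}
  cell(2,4) abb: {X5,X8}  orig:{}
  cell(3,5) bbd: ∅
  cell(0,3) aaab: {X5,X6,X8,X9}  orig:{}
  cell(1,4) aabb: {A,S,X5,X8}  orig:{A,S}
  cell(2,5) abbd: ∅
  cell(0,4) aaabb: {A,S,X6,X9}  orig:{A,S}
  cell(1,5) aabbd: ∅
  cell(0,5) aaabbd: ∅

S ∉ T[0,5] ⇒ NO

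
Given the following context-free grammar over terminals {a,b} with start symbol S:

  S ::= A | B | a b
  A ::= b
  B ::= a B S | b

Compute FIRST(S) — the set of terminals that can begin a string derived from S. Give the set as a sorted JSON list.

Compute FIRST by fixpoint:
round 1:
  A via A→b: +{b}
  B via B→a B S: +{a}
  B via B→b: +{b}
  S via S→A: +{b}
  S via S→B: +{a}
  FIRST(S)={a,b}  FIRST(A)={b}  FIRST(B)={a,b}
round 2: (no change)
  FIRST(S)={a,b}  FIRST(A)={b}  FIRST(B)={a,b}

FIRST(S) = ["a", "b"]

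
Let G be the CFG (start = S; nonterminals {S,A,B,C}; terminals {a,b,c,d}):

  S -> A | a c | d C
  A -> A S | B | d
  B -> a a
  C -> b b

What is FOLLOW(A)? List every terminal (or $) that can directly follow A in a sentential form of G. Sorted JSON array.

Compute FIRST by fixpoint:
round 1:
  A via A→d: +{d}
  B via B→a a: +{a}
  C via C→b b: +{b}
  S via S→A: +{d}
  S via S→a c: +{a}
  FIRST(S)={a,d}  FIRST(A)={d}  FIRST(B)={a}  FIRST(C)={b}
round 2:
  A via A→B: +{a}
  FIRST(S)={a,d}  FIRST(A)={a,d}  FIRST(B)={a}  FIRST(C)={b}
round 3: (no change)
  FIRST(S)={a,d}  FIRST(A)={a,d}  FIRST(B)={a}  FIRST(C)={b}

FOLLOW iteration:
FOLLOW(S) := {$}
iter 1:
  A→A S: FOLLOW(A) ⊇ FIRST(S) = {a,d}; new: +{a,d}
  A→A S: FOLLOW(S) ⊇ FOLLOW(A) ⊇ {a,d}; new: +{a,d}
  A→B: FOLLOW(B) ⊇ FOLLOW(A) ⊇ {a,d}; new: +{a,d}
  S→A: FOLLOW(A) ⊇ FOLLOW(S) ⊇ {$,a,d}; new: +{$}
  S→d C: FOLLOW(C) ⊇ FOLLOW(S) ⊇ {$,a,d}; new: +{$,a,d}
  FOLLOW(S)={$,a,d}  FOLLOW(A)={$,a,d}  FOLLOW(B)={a,d}  FOLLOW(C)={$,a,d}
iter 2:
  A→B: FOLLOW(B) ⊇ FOLLOW(A) ⊇ {$,a,d}; new: +{$}
  FOLLOW(S)={$,a,d}  FOLLOW(A)={$,a,d}  FOLLOW(B)={$,a,d}  FOLLOW(C)={$,a,d}
iter 3: done
  FOLLOW(S)={$,a,d}  FOLLOW(A)={$,a,d}  FOLLOW(B)={$,a,d}  FOLLOW(C)={$,a,d}

FOLLOW(A) = ["$", "a", "d"]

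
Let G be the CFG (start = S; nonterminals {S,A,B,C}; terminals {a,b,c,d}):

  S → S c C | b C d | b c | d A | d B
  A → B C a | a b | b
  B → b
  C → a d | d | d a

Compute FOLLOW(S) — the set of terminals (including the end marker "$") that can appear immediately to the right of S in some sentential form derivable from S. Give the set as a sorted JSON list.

FIRST sets, iterate to fixpoint:
[1]
  A via A→a b: +{a}
  A via A→b: +{b}
  B via B→b: +{b}
  C via C→a d: +{a}
  C via C→d: +{d}
  S via S→b C d: +{b}
  S via S→d A: +{d}
  FIRST(S)={b,d}  FIRST(A)={a,b}  FIRST(B)={b}  FIRST(C)={a,d}
[2] (stable)
  FIRST(S)={b,d}  FIRST(A)={a,b}  FIRST(B)={b}  FIRST(C)={a,d}

FOLLOW sets:
FOLLOW(S) := {$}
iter 1:
  A→B C a: FOLLOW(B) ⊇ FIRST(C) = {a,d}; new: +{a,d}
  A→B C a: FOLLOW(C) ⊇ FIRST(a) = {a}; new: +{a}
  S→S c C: FOLLOW(S) ⊇ FIRST(c) = {c}; new: +{c}
  S→S c C: FOLLOW(C) ⊇ FOLLOW(S) ⊇ {$,c}; new: +{$,c}
  S→b C d: FOLLOW(C) ⊇ FIRST(d) = {d}; new: +{d}
  S→d A: FOLLOW(A) ⊇ FOLLOW(S) ⊇ {$,c}; new: +{$,c}
  S→d B: FOLLOW(B) ⊇ FOLLOW(S) ⊇ {$,c}; new: +{$,c}
  S: {$,c}  A: {$,c}  B: {$,a,c,d}  C: {$,a,c,d}
iter 2: (stable)
  S: {$,c}  A: {$,c}  B: {$,a,c,d}  C: {$,a,c,d}

FOLLOW(S) = ["$", "c"]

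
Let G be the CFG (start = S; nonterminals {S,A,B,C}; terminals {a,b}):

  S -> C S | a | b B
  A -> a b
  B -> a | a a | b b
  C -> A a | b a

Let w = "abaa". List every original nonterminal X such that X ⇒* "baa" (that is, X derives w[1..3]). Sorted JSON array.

Convert to CNF:
  S -> C S | T1 B | a
  A -> T0 T1
  B -> T0 T0 | T1 T1 | a
  C -> A T0 | T1 T0
  T0 -> a
  T1 -> b

CYK table (by increasing span), restricted to cells inside w[1..3]:
  T[1,1] 'b' = {T1}  orig:{}
  T[2,2] 'a' = {B,S,T0}  orig:{B,S}
  T[3,3] 'a' = {B,S,T0}  orig:{B,S}
  T[1,2] 'ba' = {C,S}
  T[2,3] 'aa' = {B}
  T[1,3] 'baa' = {S}

Original NTs in T[1,3] deriving "baa": ["S"]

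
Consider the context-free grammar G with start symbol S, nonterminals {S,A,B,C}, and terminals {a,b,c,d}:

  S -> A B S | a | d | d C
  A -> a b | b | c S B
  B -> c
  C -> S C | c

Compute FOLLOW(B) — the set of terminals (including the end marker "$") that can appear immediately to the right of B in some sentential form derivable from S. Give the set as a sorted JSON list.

Compute FIRST by fixpoint:
pass 1:
  A via A→a b: +{a}
  A via A→b: +{b}
  A via A→c S B: +{c}
  B via B→c: +{c}
  C via C→c: +{c}
  S via S→A B S: +{a,b,c}
  S via S→d: +{d}
  FIRST(S)={a,b,c,d}  FIRST(A)={a,b,c}  FIRST(B)={c}  FIRST(C)={c}
pass 2:
  C via C→S C: +{a,b,d}
  FIRST(S)={a,b,c,d}  FIRST(A)={a,b,c}  FIRST(B)={c}  FIRST(C)={a,b,c,d}
pass 3: (stable)
  FIRST(S)={a,b,c,d}  FIRST(A)={a,b,c}  FIRST(B)={c}  FIRST(C)={a,b,c,d}

FOLLOW sets:
seed FOLLOW(S) with $
[1]
  A→c S B: FOLLOW(S) ⊇ FIRST(B) = {c}; new: +{c}
  C→S C: FOLLOW(S) ⊇ FIRST(C) = {a,b,c,d}; new: +{a,b,d}
  S→A B S: FOLLOW(A) ⊇ FIRST(B) = {c}; new: +{c}
  S→A B S: FOLLOW(B) ⊇ FIRST(S) = {a,b,c,d}; new: +{a,b,c,d}
  S→d C: FOLLOW(C) ⊇ FOLLOW(S) ⊇ {$,a,b,c,d}; new: +{$,a,b,c,d}
  S: {$,a,b,c,d}  A: {c}  B: {a,b,c,d}  C: {$,a,b,c,d}
[2] — fixpoint
  S: {$,a,b,c,d}  A: {c}  B: {a,b,c,d}  C: {$,a,b,c,d}

FOLLOW(B) = ["a", "b", "c", "d"]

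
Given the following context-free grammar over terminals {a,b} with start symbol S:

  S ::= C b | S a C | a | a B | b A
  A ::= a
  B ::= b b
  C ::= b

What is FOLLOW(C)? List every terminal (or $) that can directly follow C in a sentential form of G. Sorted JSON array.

Compute FIRST by fixpoint:
[1]
  A via A→a: +{a}
  B via B→b b: +{b}
  C via C→b: +{b}
  S via S→C b: +{b}
  S via S→a: +{a}
  FIRST[S]={a,b}  FIRST[A]={a}  FIRST[B]={b}  FIRST[C]={b}
[2] done
  FIRST[S]={a,b}  FIRST[A]={a}  FIRST[B]={b}  FIRST[C]={b}

FOLLOW iteration:
initialize: $ ∈ FOLLOW(S)
iter 1:
  S→C b: FOLLOW(C) ⊇ FIRST(b) = {b}; new: +{b}
  S→S a C: FOLLOW(S) ⊇ FIRST(a) = {a}; new: +{a}
  S→S a C: FOLLOW(C) ⊇ FOLLOW(S) ⊇ {$,a}; new: +{$,a}
  S→a B: FOLLOW(B) ⊇ FOLLOW(S) ⊇ {$,a}; new: +{$,a}
  S→b A: FOLLOW(A) ⊇ FOLLOW(S) ⊇ {$,a}; new: +{$,a}
  S: {$,a}  A: {$,a}  B: {$,a}  C: {$,a,b}
iter 2: — fixpoint
  S: {$,a}  A: {$,a}  B: {$,a}  C: {$,a,b}

FOLLOW(C) = ["$", "a", "b"]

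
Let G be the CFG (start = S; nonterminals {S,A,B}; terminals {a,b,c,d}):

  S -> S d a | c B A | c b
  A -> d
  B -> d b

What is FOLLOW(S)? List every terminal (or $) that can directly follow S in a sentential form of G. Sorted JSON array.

FIRST sets, iterate to fixpoint:
round 1:
  A via A→d: +{d}
  B via B→d b: +{d}
  S via S→c B A: +{c}
  FIRST(S)={c}  FIRST(A)={d}  FIRST(B)={d}
round 2: (stable)
  FIRST(S)={c}  FIRST(A)={d}  FIRST(B)={d}

FOLLOW sets:
FOLLOW(S) := {$}
pass 1:
  S→S d a: FOLLOW(S) ⊇ FIRST(d) = {d}; new: +{d}
  S→c B A: FOLLOW(B) ⊇ FIRST(A) = {d}; new: +{d}
  S→c B A: FOLLOW(A) ⊇ FOLLOW(S) ⊇ {$,d}; new: +{$,d}
  S: {$,d}  A: {$,d}  B: {d}
pass 2: — fixpoint
  S: {$,d}  A: {$,d}  B: {d}

FOLLOW(S) = ["$", "d"]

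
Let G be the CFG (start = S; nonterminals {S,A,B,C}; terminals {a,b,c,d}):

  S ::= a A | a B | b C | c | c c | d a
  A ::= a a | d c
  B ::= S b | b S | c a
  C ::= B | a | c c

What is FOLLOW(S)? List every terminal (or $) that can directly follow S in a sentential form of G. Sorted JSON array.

FIRST iteration:
round 1:
  A via A→a a: +{a}
  A via A→d c: +{d}
  B via B→b S: +{b}
  B via B→c a: +{c}
  C via C→B: +{b,c}
  C via C→a: +{a}
  S via S→a A: +{a}
  S via S→b C: +{b}
  S via S→c: +{c}
  S via S→d a: +{d}
  FIRST[S]={a,b,c,d}  FIRST[A]={a,d}  FIRST[B]={b,c}  FIRST[C]={a,b,c}
round 2:
  B via B→S b: +{a,d}
  C via C→B: +{d}
  FIRST[S]={a,b,c,d}  FIRST[A]={a,d}  FIRST[B]={a,b,c,d}  FIRST[C]={a,b,c,d}
round 3: (no change)
  FIRST[S]={a,b,c,d}  FIRST[A]={a,d}  FIRST[B]={a,b,c,d}  FIRST[C]={a,b,c,d}

Compute FOLLOW by fixpoint:
initialize: $ ∈ FOLLOW(S)
pass 1:
  B→S b: FOLLOW(S) ⊇ FIRST(b) = {b}; new: +{b}
  S→a A: FOLLOW(A) ⊇ FOLLOW(S) ⊇ {$,b}; new: +{$,b}
  S→a B: FOLLOW(B) ⊇ FOLLOW(S) ⊇ {$,b}; new: +{$,b}
  S→b C: FOLLOW(C) ⊇ FOLLOW(S) ⊇ {$,b}; new: +{$,b}
  FOLLOW[S]={$,b}  FOLLOW[A]={$,b}  FOLLOW[B]={$,b}  FOLLOW[C]={$,b}
pass 2: (no change)
  FOLLOW[S]={$,b}  FOLLOW[A]={$,b}  FOLLOW[B]={$,b}  FOLLOW[C]={$,b}

FOLLOW(S) = ["$", "b"]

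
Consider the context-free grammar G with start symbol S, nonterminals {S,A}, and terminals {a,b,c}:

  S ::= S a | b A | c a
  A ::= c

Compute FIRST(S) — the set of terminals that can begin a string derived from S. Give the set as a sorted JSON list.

FIRST iteration:
pass 1:
  A via A→c: +{c}
  S via S→b A: +{b}
  S via S→c a: +{c}
  S: {b,c}  A: {c}
pass 2: (stable)
  S: {b,c}  A: {c}

FIRST(S) = ["b", "c"]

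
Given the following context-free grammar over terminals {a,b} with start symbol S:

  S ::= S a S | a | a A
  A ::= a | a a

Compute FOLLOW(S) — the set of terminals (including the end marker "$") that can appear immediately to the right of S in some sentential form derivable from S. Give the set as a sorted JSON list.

FIRST iteration:
pass 1:
  A via A→a: +{a}
  S via S→a: +{a}
  FIRST(S)={a}  FIRST(A)={a}
pass 2: (no change)
  FIRST(S)={a}  FIRST(A)={a}

FOLLOW iteration:
initialize: $ ∈ FOLLOW(S)
pass 1:
  S→S a S: FOLLOW(S) ⊇ FIRST(a) = {a}; new: +{a}
  S→a A: FOLLOW(A) ⊇ FOLLOW(S) ⊇ {$,a}; new: +{$,a}
  S: {$,a}  A: {$,a}
pass 2: (stable)
  S: {$,a}  A: {$,a}

FOLLOW(S) = ["$", "a"]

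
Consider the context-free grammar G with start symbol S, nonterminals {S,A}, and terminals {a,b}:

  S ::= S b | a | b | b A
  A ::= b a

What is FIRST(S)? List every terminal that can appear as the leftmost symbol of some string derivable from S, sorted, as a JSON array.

FIRST iteration:
round 1:
  A via A→b a: +{b}
  S via S→a: +{a}
  S via S→b: +{b}
  S: {a,b}  A: {b}
round 2: (no change)
  S: {a,b}  A: {b}

FIRST(S) = ["a", "b"]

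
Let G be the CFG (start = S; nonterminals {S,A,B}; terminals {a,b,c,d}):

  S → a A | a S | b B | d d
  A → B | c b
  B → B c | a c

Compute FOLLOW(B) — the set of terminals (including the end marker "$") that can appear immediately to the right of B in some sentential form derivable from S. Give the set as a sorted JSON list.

FIRST iteration:
pass 1:
  A via A→c b: +{c}
  B via B→a c: +{a}
  S via S→a A: +{a}
  S via S→b B: +{b}
  S via S→d d: +{d}
  FIRST(S)={a,b,d}  FIRST(A)={c}  FIRST(B)={a}
pass 2:
  A via A→B: +{a}
  FIRST(S)={a,b,d}  FIRST(A)={a,c}  FIRST(B)={a}
pass 3: — fixpoint
  FIRST(S)={a,b,d}  FIRST(A)={a,c}  FIRST(B)={a}

Compute FOLLOW by fixpoint:
FOLLOW(S) := {$}
round 1:
  B→B c: FOLLOW(B) ⊇ FIRST(c) = {c}; new: +{c}
  S→a A: FOLLOW(A) ⊇ FOLLOW(S) ⊇ {$}; new: +{$}
  S→b B: FOLLOW(B) ⊇ FOLLOW(S) ⊇ {$}; new: +{$}
  S: {$}  A: {$}  B: {$,c}
round 2: done
  S: {$}  A: {$}  B: {$,c}

FOLLOW(B) = ["$", "c"]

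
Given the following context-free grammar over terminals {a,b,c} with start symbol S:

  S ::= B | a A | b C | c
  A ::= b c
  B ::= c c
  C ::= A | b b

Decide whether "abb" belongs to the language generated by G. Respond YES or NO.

Convert to CNF:
  S -> T0 C | T1 T1 | T2 A | c
  A -> T0 T1
  B -> T1 T1
  C -> T0 T0 | T0 T1
  T0 -> b
  T1 -> c
  T2 -> a

CYK fill:
  T[0,0] 'a' = {T2}  orig:{}
  T[1,1] 'b' = {T0}  orig:{}
  T[2,2] 'b' = {T0}  orig:{}
  T[0,1] 'ab' = ∅
  T[1,2] 'bb' = {C}
  T[0,2] 'abb' = ∅

S ∉ T[0,2] ⇒ NO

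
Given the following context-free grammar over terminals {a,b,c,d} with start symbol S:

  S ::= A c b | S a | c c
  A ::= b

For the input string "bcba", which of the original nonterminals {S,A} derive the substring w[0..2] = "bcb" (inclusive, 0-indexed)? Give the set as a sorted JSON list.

Convert to CNF:
  S -> A X3 | S T2 | T0 T0
  A -> b
  T0 -> c
  T1 -> b
  T2 -> a
  X3 -> T0 T1

Fill CYK table bottom-up — only the sub-triangle for w[0..2]:
  T[0,0] 'b' = {A,T1}  orig:{A}
  T[1,1] 'c' = {T0}  orig:{}
  T[2,2] 'b' = {A,T1}  orig:{A}
  T[0,1] 'bc' = ∅
  T[1,2] 'cb' = {X3}  orig:{}
  T[0,2] 'bcb' = {S}

Original NTs in T[0,2] deriving "bcb": ["S"]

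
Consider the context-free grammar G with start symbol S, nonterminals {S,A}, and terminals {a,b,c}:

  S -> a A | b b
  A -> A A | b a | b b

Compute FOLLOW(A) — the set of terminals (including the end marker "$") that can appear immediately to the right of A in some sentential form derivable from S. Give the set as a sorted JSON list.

Compute FIRST by fixpoint:
[1]
  A via A→b a: +{b}
  S via S→a A: +{a}
  S via S→b b: +{b}
  FIRST[S]={a,b}  FIRST[A]={b}
[2] (no change)
  FIRST[S]={a,b}  FIRST[A]={b}

Compute FOLLOW by fixpoint:
FOLLOW(S) := {$}
round 1:
  A→A A: FOLLOW(A) ⊇ FIRST(A) = {b}; new: +{b}
  S→a A: FOLLOW(A) ⊇ FOLLOW(S) ⊇ {$}; new: +{$}
  FOLLOW(S)={$}  FOLLOW(A)={$,b}
round 2: (no change)
  FOLLOW(S)={$}  FOLLOW(A)={$,b}

FOLLOW(A) = ["$", "b"]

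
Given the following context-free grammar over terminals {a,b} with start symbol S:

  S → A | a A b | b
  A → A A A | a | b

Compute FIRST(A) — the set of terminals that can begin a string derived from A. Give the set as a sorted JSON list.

FIRST sets, iterate to fixpoint:
iter 1:
  A via A→a: +{a}
  A via A→b: +{b}
  S via S→A: +{a,b}
  S: {a,b}  A: {a,b}
iter 2: (stable)
  S: {a,b}  A: {a,b}

FIRST(A) = ["a", "b"]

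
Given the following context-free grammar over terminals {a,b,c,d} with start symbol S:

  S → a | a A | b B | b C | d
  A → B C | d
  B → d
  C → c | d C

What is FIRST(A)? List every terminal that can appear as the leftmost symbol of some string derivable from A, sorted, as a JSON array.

FIRST iteration:
iter 1:
  A via A→d: +{d}
  B via B→d: +{d}
  C via C→c: +{c}
  C via C→d C: +{d}
  S via S→a: +{a}
  S via S→b B: +{b}
  S via S→d: +{d}
  FIRST[S]={a,b,d}  FIRST[A]={d}  FIRST[B]={d}  FIRST[C]={c,d}
iter 2: done
  FIRST[S]={a,b,d}  FIRST[A]={d}  FIRST[B]={d}  FIRST[C]={c,d}

FIRST(A) = ["d"]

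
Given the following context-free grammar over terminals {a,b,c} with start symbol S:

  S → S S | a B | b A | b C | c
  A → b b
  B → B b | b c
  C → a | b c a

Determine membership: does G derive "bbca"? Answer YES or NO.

Convert to CNF:
  S -> S S | T0 A | T0 C | T2 B | c
  A -> T0 T0
  B -> B T0 | T0 T1
  C -> T0 X3 | a
  T0 -> b
  T1 -> c
  T2 -> a
  X3 -> T1 T2

Fill CYK table bottom-up:
  [0..0]={T0}  "b"  orig:{}
  [1..1]={T0}  "b"  orig:{}
  [2..2]={S,T1}  "c"  orig:{S}
  [3..3]={C,T2}  "a"  orig:{C}
  [0..1]={A}  "bb"
  [1..2]={B}  "bc"
  [2..3]={X3}  "ca"  orig:{}
  [0..2]=∅  "bbc"
  [1..3]={C}  "bca"
  [0..3]={S}  "bbca"

S ∈ T[0,3] ⇒ YES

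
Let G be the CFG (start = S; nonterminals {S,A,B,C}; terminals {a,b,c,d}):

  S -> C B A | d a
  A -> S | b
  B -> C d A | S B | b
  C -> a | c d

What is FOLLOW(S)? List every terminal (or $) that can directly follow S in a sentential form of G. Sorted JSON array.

FIRST sets, iterate to fixpoint:
[1]
  A via A→b: +{b}
  B via B→b: +{b}
  C via C→a: +{a}
  C via C→c d: +{c}
  S via S→C B A: +{a,c}
  S via S→d a: +{d}
  S: {a,c,d}  A: {b}  B: {b}  C: {a,c}
[2]
  A via A→S: +{a,c,d}
  B via B→C d A: +{a,c}
  B via B→S B: +{d}
  S: {a,c,d}  A: {a,b,c,d}  B: {a,b,c,d}  C: {a,c}
[3] done
  S: {a,c,d}  A: {a,b,c,d}  B: {a,b,c,d}  C: {a,c}

FOLLOW iteration:
initialize: $ ∈ FOLLOW(S)
pass 1:
  B→C d A: FOLLOW(C) ⊇ FIRST(d) = {d}; new: +{d}
  B→S B: FOLLOW(S) ⊇ FIRST(B) = {a,b,c,d}; new: +{a,b,c,d}
  S→C B A: FOLLOW(C) ⊇ FIRST(B) = {a,b,c,d}; new: +{a,b,c}
  S→C B A: FOLLOW(B) ⊇ FIRST(A) = {a,b,c,d}; new: +{a,b,c,d}
  S→C B A: FOLLOW(A) ⊇ FOLLOW(S) ⊇ {$,a,b,c,d}; new: +{$,a,b,c,d}
  FOLLOW(S)={$,a,b,c,d}  FOLLOW(A)={$,a,b,c,d}  FOLLOW(B)={a,b,c,d}  FOLLOW(C)={a,b,c,d}
pass 2: (no change)
  FOLLOW(S)={$,a,b,c,d}  FOLLOW(A)={$,a,b,c,d}  FOLLOW(B)={a,b,c,d}  FOLLOW(C)={a,b,c,d}

FOLLOW(S) = ["$", "a", "b", "c", "d"]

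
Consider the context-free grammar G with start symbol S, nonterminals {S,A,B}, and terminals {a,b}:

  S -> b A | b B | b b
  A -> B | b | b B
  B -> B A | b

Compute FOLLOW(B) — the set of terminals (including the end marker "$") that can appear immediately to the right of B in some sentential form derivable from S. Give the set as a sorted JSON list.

Compute FIRST by fixpoint:
pass 1:
  A via A→b: +{b}
  B via B→b: +{b}
  S via S→b A: +{b}
  S: {b}  A: {b}  B: {b}
pass 2: (no change)
  S: {b}  A: {b}  B: {b}

FOLLOW iteration:
FOLLOW(S) := {$}
round 1:
  B→B A: FOLLOW(B) ⊇ FIRST(A) = {b}; new: +{b}
  B→B A: FOLLOW(A) ⊇ FOLLOW(B) ⊇ {b}; new: +{b}
  S→b A: FOLLOW(A) ⊇ FOLLOW(S) ⊇ {$}; new: +{$}
  S→b B: FOLLOW(B) ⊇ FOLLOW(S) ⊇ {$}; new: +{$}
  FOLLOW(S)={$}  FOLLOW(A)={$,b}  FOLLOW(B)={$,b}
round 2: done
  FOLLOW(S)={$}  FOLLOW(A)={$,b}  FOLLOW(B)={$,b}

FOLLOW(B) = ["$", "b"]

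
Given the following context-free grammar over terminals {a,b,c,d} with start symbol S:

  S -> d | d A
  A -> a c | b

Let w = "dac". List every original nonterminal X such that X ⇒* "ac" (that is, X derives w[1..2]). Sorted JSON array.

Convert to CNF:
  S -> T2 A | d
  A -> T0 T1 | b
  T0 -> a
  T1 -> c
  T2 -> d

CYK table (by increasing span) — only the sub-triangle for w[1..2]:
  [1..1]={T0}  "a"  orig:{}
  [2..2]={T1}  "c"  orig:{}
  [1..2]={A}  "ac"

Original NTs in T[1,2] deriving "ac": ["A"]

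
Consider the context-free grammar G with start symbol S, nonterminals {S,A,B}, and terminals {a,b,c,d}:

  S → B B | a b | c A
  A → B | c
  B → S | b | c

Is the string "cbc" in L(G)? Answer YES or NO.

CNF form of G:
  S -> B B | T0 T1 | T2 A
  A -> B B | T0 T1 | T2 A | b | c
  B -> B B | T0 T1 | T2 A | b | c
  T0 -> a
  T1 -> b
  T2 -> c

CYK fill:
  T[0,0] 'c' = {A,B,T2}  orig:{A,B}
  T[1,1] 'b' = {A,B,T1}  orig:{A,B}
  T[2,2] 'c' = {A,B,T2}  orig:{A,B}
  T[0,1] 'cb' = {A,B,S}
  T[1,2] 'bc' = {A,B,S}
  T[0,2] 'cbc' = {A,B,S}

S ∈ T[0,2] ⇒ YES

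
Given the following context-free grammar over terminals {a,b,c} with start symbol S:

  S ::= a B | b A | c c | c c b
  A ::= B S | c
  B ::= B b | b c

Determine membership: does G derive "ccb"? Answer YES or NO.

CNF form of G:
  S -> T0 A | T1 T1 | T1 X3 | T2 B
  A -> B S | c
  B -> B T0 | T0 T1
  T0 -> b
  T1 -> c
  T2 -> a
  X3 -> T1 T0

CYK fill:
  [0..0]={A,T1}  "c"  orig:{A}
  [1..1]={A,T1}  "c"  orig:{A}
  [2..2]={T0}  "b"  orig:{}
  [0..1]={S}  "cc"
  [1..2]={X3}  "cb"  orig:{}
  [0..2]={S}  "ccb"

S ∈ T[0,2] ⇒ YES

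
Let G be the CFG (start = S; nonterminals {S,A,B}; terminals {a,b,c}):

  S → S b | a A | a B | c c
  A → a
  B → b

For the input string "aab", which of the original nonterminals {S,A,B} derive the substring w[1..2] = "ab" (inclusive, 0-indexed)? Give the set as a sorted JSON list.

Convert to CNF:
  S -> S T0 | T1 A | T1 B | T2 T2
  A -> a
  B -> b
  T0 -> b
  T1 -> a
  T2 -> c

CYK table (by increasing span) (cells [i..j] with 1 ≤ i ≤ j ≤ 2 only):
  [1..1]={A,T1}  "a"  orig:{A}
  [2..2]={B,T0}  "b"  orig:{B}
  [1..2]={S}  "ab"

Original NTs in T[1,2] deriving "ab": ["S"]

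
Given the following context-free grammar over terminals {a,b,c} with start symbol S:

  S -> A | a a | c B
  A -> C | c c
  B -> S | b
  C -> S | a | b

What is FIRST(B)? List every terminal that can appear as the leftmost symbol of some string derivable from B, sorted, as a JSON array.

Compute FIRST by fixpoint:
iter 1:
  A via A→c c: +{c}
  B via B→b: +{b}
  C via C→a: +{a}
  C via C→b: +{b}
  S via S→A: +{c}
  S via S→a a: +{a}
  FIRST(S)={a,c}  FIRST(A)={c}  FIRST(B)={b}  FIRST(C)={a,b}
iter 2:
  A via A→C: +{a,b}
  B via B→S: +{a,c}
  C via C→S: +{c}
  S via S→A: +{b}
  FIRST(S)={a,b,c}  FIRST(A)={a,b,c}  FIRST(B)={a,b,c}  FIRST(C)={a,b,c}
iter 3: — fixpoint
  FIRST(S)={a,b,c}  FIRST(A)={a,b,c}  FIRST(B)={a,b,c}  FIRST(C)={a,b,c}

FIRST(B) = ["a", "b", "c"]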